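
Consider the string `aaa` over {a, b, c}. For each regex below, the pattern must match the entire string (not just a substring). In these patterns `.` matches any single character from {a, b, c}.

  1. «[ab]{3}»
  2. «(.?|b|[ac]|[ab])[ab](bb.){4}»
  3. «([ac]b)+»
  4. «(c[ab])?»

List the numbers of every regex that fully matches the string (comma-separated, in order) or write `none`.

1

1 → match
2 → no match
3 → no match — must end with `b`
4 → no match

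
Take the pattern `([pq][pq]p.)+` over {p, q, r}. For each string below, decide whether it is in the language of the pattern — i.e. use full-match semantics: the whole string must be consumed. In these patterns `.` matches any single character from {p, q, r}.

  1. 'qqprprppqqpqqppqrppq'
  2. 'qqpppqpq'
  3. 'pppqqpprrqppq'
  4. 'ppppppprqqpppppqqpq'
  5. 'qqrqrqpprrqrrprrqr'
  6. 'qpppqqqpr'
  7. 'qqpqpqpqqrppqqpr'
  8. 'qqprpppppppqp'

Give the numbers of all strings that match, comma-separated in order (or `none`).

2

1 → no match
2. 'qqpppqpq' → match
3 → no match
4 → no match
5 → no match
6. 'qpppqqqpr' → no match
7 → no match
8 → no match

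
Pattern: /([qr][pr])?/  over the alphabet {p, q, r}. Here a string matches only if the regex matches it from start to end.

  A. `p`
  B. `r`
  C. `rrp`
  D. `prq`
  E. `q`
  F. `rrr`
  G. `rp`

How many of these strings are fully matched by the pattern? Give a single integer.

A → no match
B → no match
C → no match
D → no match
E → no match
F → no match
G → match
Total matched: 1

1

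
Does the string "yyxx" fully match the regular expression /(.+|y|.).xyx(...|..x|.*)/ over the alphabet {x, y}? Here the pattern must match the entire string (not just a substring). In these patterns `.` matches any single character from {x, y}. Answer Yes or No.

No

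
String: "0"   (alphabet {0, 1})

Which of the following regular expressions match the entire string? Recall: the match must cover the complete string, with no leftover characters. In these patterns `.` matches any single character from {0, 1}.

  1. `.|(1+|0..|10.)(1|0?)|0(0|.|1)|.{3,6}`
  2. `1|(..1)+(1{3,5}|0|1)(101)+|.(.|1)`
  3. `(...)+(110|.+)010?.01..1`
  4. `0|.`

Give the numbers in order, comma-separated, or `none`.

1 → match
2 → no match
3 → no match — must end with "1"
4 → match

1, 4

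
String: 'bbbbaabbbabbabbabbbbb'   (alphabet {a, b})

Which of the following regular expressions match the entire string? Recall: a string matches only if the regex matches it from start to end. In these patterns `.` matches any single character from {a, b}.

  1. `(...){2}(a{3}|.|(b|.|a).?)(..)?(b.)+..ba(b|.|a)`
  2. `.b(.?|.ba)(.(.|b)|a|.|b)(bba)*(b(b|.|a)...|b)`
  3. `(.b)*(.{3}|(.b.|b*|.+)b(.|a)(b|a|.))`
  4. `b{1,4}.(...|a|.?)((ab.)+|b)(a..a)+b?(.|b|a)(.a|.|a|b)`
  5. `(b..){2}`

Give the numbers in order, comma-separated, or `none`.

1 → no match
2 → match
3 → match
4 → no match
5 → no match

2, 3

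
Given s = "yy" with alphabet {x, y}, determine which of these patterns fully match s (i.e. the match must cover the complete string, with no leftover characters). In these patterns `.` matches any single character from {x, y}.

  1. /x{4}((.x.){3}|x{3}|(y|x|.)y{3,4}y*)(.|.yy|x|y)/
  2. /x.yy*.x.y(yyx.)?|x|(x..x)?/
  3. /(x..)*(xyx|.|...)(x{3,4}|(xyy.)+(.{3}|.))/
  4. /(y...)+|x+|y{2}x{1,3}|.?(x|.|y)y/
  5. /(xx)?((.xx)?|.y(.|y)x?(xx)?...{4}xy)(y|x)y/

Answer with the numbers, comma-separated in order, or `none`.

1 → no match — must start with "x"
2 → no match
3 → no match
4 → match
5 → match

4, 5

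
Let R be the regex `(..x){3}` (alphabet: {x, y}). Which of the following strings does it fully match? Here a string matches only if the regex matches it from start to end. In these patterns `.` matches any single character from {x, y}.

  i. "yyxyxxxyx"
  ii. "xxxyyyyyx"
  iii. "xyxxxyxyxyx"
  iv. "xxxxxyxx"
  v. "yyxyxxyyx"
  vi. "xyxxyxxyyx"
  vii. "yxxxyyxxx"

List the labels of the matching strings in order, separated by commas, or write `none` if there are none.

i. "yyxyxxxyx" → match
ii. "xxxyyyyyx" → no match
iii. "xyxxxyxyxyx" → no match
iv. "xxxxxyxx" → no match
v. "yyxyxxyyx" → match
vi. "xyxxyxxyyx" → no match
vii. "yxxxyyxxx" → no match

i, v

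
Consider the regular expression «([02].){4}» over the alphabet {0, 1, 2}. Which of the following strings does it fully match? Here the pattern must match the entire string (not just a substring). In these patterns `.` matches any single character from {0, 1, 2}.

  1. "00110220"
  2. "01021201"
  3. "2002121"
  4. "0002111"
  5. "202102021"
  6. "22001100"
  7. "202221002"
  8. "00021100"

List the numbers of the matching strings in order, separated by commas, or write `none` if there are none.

none

1 → no match
2 → no match
3 → no match
4 → no match
5 → no match
6 → no match
7 → no match
8 → no match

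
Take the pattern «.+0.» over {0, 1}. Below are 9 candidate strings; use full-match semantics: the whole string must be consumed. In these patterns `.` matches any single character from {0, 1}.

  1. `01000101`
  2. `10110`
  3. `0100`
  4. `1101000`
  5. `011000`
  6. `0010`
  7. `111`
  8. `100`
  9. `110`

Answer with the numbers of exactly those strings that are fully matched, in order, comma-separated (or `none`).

1 → match
2 → no match
3 → match
4 → match
5 → match
6 → no match
7 → no match
8 → match
9 → no match

1, 3, 4, 5, 8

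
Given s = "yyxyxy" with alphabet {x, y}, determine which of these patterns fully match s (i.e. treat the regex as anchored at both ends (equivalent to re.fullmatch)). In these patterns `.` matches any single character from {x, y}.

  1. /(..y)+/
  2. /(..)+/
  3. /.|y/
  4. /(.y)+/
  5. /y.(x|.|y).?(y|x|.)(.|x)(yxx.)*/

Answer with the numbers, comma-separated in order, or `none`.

1 → no match
2 → match
3 → no match
4 → match
5 → match

2, 4, 5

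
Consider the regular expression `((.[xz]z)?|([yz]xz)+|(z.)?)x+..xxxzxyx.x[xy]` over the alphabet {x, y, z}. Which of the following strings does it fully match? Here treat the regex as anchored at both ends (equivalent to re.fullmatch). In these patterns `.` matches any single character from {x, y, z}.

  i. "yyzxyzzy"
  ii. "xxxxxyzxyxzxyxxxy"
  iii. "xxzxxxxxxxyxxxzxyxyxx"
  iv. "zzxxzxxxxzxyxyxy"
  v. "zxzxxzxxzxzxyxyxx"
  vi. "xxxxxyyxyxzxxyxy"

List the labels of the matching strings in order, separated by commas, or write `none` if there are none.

i → no match
ii → no match
iii → match
iv → match
v → no match
vi → no match

iii, iv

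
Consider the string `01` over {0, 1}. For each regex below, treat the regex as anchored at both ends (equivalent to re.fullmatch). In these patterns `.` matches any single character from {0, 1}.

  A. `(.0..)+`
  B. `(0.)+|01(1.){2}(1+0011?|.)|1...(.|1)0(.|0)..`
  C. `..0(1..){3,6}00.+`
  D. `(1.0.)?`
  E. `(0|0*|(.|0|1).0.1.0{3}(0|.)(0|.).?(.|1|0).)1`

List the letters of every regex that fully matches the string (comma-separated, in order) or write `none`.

B, E

A → no match
B → match
C → no match
D → no match
E → match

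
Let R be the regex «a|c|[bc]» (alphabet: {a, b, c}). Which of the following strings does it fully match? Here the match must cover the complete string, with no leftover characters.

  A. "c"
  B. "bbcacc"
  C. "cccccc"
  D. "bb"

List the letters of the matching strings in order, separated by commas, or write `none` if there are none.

A → match
B → no match
C → no match
D → no match

A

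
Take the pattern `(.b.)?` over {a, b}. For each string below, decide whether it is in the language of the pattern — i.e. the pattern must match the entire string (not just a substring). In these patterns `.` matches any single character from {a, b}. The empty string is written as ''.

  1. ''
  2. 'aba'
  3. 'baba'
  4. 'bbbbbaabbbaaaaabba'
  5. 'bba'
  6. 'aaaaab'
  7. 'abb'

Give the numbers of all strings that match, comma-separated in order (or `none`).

1. '' → match
2. 'aba' → match
3. 'baba' → no match
4 → no match
5. 'bba' → match
6. 'aaaaab' → no match
7. 'abb' → match

1, 2, 5, 7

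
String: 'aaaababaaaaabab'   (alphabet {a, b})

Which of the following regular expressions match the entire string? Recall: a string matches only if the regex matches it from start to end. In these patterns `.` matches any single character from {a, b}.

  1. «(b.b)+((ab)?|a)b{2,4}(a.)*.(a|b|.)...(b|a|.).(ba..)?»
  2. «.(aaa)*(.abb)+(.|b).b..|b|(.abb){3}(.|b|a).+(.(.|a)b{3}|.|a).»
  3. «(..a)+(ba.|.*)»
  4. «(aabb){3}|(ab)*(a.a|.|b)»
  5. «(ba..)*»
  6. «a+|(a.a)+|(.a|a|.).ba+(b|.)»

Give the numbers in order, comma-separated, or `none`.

1 → no match — must start with 'b'
2 → no match
3 → match
4 → no match
5 → no match
6 → no match

3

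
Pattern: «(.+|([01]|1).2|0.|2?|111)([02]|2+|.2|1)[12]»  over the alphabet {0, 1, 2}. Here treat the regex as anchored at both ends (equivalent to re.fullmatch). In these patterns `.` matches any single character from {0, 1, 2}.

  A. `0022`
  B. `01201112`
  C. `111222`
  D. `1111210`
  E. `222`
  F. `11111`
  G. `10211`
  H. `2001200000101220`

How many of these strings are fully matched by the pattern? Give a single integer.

6

A → match
B → match
C → match
D → no match
E → match
F → match
G → match
H → no match
Total matched: 6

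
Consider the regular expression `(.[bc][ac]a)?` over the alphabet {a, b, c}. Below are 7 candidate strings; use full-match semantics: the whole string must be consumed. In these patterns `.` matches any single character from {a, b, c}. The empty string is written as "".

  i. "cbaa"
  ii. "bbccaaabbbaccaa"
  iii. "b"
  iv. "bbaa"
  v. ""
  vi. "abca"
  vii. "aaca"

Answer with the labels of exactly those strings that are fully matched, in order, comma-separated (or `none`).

i → match
ii → no match
iii → no match
iv → match
v → match
vi → match
vii → no match

i, iv, v, vi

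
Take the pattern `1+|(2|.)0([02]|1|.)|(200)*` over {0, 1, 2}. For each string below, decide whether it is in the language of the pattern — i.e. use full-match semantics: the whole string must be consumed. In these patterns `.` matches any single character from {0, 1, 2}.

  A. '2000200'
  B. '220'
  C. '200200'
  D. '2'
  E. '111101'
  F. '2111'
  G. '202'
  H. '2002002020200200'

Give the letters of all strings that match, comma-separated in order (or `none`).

A → no match
B → no match
C → match
D → no match
E → no match
F → no match
G → match
H → no match

C, G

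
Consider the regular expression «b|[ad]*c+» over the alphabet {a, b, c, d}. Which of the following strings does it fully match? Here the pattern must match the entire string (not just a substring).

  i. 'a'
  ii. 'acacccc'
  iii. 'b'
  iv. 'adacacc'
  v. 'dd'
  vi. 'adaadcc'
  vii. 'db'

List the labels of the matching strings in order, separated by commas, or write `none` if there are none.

iii, vi

i → no match
ii → no match
iii → match
iv → no match
v → no match
vi → match
vii → no match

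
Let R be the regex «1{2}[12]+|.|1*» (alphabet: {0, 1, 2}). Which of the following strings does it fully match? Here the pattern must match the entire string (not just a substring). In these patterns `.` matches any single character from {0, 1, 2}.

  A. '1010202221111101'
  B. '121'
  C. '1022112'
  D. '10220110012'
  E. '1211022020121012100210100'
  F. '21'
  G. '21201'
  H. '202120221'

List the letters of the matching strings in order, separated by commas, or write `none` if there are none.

none

A → no match
B → no match
C → no match
D → no match
E → no match
F → no match
G → no match
H → no match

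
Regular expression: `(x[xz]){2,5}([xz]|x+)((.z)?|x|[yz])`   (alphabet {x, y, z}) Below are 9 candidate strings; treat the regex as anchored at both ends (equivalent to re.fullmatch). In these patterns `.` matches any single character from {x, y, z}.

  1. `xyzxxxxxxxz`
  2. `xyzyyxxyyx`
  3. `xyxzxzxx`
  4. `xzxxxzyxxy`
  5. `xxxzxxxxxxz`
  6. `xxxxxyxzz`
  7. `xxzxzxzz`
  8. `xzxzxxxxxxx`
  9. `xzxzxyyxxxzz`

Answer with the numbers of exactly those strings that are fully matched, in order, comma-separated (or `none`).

5, 8

1 → no match
2 → no match
3 → no match
4 → no match
5 → match
6 → no match
7 → no match
8 → match
9 → no match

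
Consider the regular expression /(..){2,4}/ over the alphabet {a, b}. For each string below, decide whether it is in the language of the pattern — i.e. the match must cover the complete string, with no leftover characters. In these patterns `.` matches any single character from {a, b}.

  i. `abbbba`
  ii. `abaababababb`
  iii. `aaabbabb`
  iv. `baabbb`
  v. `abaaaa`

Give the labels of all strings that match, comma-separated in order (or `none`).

i, iii, iv, v

i → match
ii → no match
iii → match
iv → match
v → match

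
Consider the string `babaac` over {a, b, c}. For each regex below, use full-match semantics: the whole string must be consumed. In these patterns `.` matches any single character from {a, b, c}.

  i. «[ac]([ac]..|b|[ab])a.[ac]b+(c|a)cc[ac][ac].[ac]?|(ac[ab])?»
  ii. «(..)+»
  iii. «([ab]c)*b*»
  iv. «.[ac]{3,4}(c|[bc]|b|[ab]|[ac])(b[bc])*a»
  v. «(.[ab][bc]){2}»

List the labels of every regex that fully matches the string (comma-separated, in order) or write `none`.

i → no match
ii → match
iii → no match
iv → no match — must end with `a`
v → match

ii, v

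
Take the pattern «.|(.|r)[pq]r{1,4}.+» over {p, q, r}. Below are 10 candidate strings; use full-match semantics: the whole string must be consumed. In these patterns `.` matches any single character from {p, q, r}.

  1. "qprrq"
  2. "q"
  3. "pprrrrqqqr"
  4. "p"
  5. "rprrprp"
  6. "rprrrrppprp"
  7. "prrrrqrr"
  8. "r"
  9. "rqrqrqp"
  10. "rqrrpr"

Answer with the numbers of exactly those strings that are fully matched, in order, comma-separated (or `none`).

1. "qprrq" → match
2. "q" → match
3. "pprrrrqqqr" → match
4. "p" → match
5. "rprrprp" → match
6. "rprrrrppprp" → match
7. "prrrrqrr" → no match
8. "r" → match
9. "rqrqrqp" → match
10. "rqrrpr" → match

1, 2, 3, 4, 5, 6, 8, 9, 10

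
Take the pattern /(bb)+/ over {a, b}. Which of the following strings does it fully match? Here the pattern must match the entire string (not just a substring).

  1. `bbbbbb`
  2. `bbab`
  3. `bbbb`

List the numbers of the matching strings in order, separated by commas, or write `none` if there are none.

1, 3

1 → match
2 → no match — must end with `bb`
3 → match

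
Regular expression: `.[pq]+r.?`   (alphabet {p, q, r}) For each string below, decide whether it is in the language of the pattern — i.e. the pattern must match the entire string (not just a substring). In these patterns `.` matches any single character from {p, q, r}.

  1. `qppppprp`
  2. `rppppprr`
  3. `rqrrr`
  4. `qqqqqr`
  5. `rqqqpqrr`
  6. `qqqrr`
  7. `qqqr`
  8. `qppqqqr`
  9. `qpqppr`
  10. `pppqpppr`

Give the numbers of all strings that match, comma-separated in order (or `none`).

1. `qppppprp` → match
2. `rppppprr` → match
3. `rqrrr` → no match
4. `qqqqqr` → match
5. `rqqqpqrr` → match
6. `qqqrr` → match
7. `qqqr` → match
8. `qppqqqr` → match
9. `qpqppr` → match
10. `pppqpppr` → match

1, 2, 4, 5, 6, 7, 8, 9, 10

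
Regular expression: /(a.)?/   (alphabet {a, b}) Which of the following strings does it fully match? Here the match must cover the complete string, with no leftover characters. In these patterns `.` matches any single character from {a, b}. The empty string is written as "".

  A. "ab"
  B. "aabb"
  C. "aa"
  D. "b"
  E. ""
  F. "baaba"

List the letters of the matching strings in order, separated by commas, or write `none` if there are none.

A, C, E

A → match
B → no match
C → match
D → no match
E → match
F → no match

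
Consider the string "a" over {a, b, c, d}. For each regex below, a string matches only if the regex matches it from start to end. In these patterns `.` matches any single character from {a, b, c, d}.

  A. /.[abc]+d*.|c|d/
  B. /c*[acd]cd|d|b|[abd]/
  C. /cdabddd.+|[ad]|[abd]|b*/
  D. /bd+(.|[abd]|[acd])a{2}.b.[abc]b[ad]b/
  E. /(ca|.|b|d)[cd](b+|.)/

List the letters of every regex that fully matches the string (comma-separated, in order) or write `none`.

B, C

A → no match
B → match
C → match
D → no match — must start with "bd"
E → no match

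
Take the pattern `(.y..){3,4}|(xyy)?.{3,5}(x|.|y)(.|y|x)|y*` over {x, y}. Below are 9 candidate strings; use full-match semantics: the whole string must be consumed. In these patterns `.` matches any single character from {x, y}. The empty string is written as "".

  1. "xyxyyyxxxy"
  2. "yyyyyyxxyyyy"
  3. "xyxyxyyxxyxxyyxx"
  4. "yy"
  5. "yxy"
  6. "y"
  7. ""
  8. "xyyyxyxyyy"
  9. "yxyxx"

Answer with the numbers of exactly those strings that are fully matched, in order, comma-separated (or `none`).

1 → no match
2 → match
3 → match
4 → match
5 → no match
6 → match
7 → match
8 → match
9 → match

2, 3, 4, 6, 7, 8, 9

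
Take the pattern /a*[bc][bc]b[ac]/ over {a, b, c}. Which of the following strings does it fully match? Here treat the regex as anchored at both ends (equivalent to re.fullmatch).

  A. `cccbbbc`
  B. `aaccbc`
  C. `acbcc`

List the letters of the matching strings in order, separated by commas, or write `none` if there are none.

B

A. `cccbbbc` → no match
B. `aaccbc` → match
C. `acbcc` → no match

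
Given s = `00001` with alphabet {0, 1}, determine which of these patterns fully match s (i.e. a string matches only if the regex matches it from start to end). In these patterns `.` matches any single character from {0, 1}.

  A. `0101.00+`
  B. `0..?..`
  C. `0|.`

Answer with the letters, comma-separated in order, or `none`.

B

A → no match — must start with `0101`
B → match
C → no match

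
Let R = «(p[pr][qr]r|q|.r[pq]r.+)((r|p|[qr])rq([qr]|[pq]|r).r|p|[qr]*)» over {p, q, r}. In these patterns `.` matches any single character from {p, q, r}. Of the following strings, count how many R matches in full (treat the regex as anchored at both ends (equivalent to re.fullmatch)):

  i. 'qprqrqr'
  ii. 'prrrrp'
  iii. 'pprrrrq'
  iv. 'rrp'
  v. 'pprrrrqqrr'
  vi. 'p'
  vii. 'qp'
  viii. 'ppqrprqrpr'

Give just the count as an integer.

i. 'qprqrqr' → match
ii. 'prrrrp' → no match
iii. 'pprrrrq' → match
iv. 'rrp' → no match
v. 'pprrrrqqrr' → match
vi. 'p' → no match
vii. 'qp' → match
viii. 'ppqrprqrpr' → match
Total matched: 5

5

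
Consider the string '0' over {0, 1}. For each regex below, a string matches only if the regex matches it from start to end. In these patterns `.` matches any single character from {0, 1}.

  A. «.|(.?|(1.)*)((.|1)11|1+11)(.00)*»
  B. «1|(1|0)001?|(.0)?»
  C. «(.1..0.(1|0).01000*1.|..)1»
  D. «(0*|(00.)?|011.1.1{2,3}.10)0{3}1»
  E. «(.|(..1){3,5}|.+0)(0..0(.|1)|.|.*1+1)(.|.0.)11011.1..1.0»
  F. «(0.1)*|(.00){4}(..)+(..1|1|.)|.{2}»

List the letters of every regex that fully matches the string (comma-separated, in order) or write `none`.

A → match
B → no match
C → no match — must end with '1'
D → no match — must end with '01'
E → no match
F → no match

A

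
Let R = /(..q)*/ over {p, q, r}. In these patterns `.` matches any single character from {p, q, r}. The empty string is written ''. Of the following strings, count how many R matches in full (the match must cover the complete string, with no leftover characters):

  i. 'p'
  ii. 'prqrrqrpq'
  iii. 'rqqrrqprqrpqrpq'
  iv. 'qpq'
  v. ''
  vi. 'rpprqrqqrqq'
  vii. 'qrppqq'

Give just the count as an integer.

i. 'p' → no match
ii. 'prqrrqrpq' → match
iii → match
iv. 'qpq' → match
v. '' → match
vi. 'rpprqrqqrqq' → no match
vii. 'qrppqq' → no match
Total matched: 4

4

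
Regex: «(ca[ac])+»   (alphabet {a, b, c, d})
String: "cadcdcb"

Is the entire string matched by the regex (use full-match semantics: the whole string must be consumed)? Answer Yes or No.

No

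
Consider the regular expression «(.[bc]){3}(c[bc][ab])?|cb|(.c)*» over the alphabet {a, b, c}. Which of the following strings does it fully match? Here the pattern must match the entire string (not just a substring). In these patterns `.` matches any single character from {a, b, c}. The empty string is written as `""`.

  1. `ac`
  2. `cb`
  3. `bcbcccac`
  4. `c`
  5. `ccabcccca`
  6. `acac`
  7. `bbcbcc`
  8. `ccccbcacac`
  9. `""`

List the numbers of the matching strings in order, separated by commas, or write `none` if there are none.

1 → match
2 → match
3 → match
4 → no match
5 → match
6 → match
7 → match
8 → match
9 → match

1, 2, 3, 5, 6, 7, 8, 9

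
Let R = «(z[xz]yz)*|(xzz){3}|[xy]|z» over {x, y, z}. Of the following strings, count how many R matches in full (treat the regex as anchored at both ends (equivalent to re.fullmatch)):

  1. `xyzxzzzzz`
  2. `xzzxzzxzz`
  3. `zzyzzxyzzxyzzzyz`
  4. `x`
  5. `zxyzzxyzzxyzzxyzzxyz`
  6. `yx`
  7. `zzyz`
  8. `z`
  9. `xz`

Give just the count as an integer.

6

1. `xyzxzzzzz` → no match
2. `xzzxzzxzz` → match
3 → match
4. `x` → match
5 → match
6. `yx` → no match
7. `zzyz` → match
8. `z` → match
9. `xz` → no match
Total matched: 6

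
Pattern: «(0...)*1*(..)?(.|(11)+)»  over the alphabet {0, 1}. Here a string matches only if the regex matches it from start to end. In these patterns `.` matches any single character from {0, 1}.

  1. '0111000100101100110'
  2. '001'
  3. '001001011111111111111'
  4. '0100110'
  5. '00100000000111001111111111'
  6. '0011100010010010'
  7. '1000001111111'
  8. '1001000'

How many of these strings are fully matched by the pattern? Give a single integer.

1 → no match
2 → match
3 → match
4 → match
5 → match
6 → no match
7 → no match
8 → no match
Total matched: 4

4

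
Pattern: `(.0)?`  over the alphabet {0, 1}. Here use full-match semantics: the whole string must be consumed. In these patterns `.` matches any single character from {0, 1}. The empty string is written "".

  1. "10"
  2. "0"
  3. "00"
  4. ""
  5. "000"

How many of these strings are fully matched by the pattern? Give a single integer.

1. "10" → match
2. "0" → no match
3. "00" → match
4. "" → match
5. "000" → no match
Total matched: 3

3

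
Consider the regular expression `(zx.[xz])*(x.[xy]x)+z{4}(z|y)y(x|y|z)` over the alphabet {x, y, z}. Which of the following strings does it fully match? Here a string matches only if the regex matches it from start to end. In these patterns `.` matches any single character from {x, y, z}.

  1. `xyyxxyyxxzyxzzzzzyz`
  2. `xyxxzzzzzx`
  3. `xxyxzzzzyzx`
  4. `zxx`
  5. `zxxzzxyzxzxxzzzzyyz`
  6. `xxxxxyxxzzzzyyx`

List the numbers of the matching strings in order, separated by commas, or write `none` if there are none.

1 → match
2 → no match
3 → no match
4 → no match
5 → match
6 → match

1, 5, 6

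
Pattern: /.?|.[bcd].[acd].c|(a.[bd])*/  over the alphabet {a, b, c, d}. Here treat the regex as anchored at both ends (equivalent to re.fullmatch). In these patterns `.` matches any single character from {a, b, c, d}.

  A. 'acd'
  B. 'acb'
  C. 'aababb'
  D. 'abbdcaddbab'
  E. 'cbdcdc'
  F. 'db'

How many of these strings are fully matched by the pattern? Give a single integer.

4

A → match
B → match
C → match
D → no match
E → match
F → no match
Total matched: 4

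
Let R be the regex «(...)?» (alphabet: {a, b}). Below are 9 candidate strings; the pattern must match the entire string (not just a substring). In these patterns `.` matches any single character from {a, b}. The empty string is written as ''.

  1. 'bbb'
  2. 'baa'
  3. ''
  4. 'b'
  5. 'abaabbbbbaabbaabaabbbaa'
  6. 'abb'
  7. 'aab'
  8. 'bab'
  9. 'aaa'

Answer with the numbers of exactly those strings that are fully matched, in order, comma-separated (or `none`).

1, 2, 3, 6, 7, 8, 9

1 → match
2 → match
3 → match
4 → no match
5 → no match
6 → match
7 → match
8 → match
9 → match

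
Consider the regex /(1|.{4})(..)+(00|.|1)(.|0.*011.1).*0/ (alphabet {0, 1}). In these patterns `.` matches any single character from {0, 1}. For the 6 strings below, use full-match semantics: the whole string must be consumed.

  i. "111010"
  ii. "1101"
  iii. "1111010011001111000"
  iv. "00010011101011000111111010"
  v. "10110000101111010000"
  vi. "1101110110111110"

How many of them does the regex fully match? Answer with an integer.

i → match
ii → no match — must end with "0"
iii → match
iv → match
v → match
vi → match
Total matched: 5

5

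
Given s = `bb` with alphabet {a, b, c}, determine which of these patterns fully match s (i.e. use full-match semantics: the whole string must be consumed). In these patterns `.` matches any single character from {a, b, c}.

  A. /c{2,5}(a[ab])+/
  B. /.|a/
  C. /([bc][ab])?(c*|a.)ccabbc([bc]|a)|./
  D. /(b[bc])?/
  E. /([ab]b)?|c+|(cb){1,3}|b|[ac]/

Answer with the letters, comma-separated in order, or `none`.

D, E

A → no match — must start with `c`
B → no match
C → no match
D → match
E → match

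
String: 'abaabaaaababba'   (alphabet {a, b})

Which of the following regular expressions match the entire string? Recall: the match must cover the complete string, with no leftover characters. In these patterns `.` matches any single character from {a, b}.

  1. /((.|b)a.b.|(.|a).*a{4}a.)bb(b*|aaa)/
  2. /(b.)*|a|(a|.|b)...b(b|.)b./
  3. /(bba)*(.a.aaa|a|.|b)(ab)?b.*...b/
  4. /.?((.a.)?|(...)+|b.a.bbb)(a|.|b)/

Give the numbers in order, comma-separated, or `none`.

1 → no match
2 → no match
3 → no match — must end with 'b'
4 → match

4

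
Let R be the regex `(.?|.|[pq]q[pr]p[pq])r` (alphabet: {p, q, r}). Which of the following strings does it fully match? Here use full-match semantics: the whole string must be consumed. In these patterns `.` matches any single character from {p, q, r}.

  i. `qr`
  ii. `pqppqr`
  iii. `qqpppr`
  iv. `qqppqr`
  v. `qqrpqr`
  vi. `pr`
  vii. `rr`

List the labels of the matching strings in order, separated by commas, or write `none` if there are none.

i, ii, iii, iv, v, vi, vii

i → match
ii → match
iii → match
iv → match
v → match
vi → match
vii → match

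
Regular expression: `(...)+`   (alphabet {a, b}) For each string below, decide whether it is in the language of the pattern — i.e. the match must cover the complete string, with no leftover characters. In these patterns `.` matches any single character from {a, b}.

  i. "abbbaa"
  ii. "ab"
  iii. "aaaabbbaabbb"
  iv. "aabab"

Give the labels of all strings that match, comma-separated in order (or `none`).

i, iii

i. "abbbaa" → match
ii. "ab" → no match
iii. "aaaabbbaabbb" → match
iv. "aabab" → no match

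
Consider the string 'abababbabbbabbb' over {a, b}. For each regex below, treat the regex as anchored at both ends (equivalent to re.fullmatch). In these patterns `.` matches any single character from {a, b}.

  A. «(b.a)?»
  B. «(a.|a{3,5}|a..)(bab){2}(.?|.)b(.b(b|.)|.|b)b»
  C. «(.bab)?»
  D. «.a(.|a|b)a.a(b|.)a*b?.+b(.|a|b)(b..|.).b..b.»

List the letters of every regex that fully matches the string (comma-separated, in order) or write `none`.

A → no match
B → match
C → no match
D → no match

B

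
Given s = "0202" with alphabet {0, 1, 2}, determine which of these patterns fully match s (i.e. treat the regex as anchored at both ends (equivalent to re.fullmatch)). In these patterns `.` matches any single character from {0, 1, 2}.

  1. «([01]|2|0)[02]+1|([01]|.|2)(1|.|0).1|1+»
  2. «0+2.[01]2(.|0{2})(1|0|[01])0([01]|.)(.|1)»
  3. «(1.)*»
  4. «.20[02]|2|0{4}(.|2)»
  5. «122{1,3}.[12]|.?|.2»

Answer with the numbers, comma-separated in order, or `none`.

1 → no match — must end with "1"
2 → no match
3 → no match
4 → match
5 → no match

4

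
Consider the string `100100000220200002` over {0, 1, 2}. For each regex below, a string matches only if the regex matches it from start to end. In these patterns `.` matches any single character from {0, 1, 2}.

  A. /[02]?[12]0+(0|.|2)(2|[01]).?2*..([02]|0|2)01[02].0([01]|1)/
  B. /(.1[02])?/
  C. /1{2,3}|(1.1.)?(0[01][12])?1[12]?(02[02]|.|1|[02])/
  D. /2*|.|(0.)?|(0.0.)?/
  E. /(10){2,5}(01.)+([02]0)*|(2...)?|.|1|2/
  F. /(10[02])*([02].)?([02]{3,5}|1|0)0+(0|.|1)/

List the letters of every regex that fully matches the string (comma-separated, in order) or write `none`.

F

A → no match
B → no match
C → no match
D → no match
E → no match
F → match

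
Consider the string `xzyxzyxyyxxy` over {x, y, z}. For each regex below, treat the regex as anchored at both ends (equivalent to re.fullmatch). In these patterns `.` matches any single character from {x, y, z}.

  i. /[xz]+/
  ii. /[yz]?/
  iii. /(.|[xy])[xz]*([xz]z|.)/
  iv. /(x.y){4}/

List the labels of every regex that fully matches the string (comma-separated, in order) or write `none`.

i → no match
ii → no match
iii → no match
iv → match

iv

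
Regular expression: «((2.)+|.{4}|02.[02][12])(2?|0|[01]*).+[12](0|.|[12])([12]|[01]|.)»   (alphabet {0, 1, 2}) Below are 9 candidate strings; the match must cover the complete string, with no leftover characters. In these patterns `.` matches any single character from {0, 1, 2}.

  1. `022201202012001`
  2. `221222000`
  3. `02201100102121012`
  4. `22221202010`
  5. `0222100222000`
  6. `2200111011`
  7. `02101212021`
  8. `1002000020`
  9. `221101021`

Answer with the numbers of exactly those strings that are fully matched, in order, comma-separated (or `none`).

1 → no match
2. `221222000` → no match
3 → no match
4. `22221202010` → no match
5 → no match
6. `2200111011` → no match
7. `02101212021` → no match
8. `1002000020` → no match
9. `221101021` → no match

none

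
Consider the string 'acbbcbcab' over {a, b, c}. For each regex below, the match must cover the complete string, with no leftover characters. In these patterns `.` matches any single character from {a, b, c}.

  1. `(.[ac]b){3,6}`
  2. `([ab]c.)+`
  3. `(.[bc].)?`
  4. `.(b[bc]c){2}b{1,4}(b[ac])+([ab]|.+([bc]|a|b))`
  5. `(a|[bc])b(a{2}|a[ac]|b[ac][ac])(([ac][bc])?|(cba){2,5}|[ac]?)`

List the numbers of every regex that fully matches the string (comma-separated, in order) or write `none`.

1

1 → match
2 → no match
3 → no match
4 → no match
5 → no match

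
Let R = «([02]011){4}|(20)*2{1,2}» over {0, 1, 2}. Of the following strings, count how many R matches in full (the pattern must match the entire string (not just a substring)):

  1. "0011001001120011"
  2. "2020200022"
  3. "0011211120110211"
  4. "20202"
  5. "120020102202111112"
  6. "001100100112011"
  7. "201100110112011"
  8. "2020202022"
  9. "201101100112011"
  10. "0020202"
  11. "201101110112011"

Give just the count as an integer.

1 → no match
2. "2020200022" → no match
3 → no match
4. "20202" → match
5 → no match
6 → no match
7 → no match
8. "2020202022" → match
9 → no match
10. "0020202" → no match
11 → no match
Total matched: 2

2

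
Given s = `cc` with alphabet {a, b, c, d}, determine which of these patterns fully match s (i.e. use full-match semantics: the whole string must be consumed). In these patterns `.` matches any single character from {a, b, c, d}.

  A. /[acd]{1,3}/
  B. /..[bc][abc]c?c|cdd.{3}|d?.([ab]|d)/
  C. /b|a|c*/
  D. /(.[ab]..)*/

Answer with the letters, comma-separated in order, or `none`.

A, C

A → match
B → no match
C → match
D → no match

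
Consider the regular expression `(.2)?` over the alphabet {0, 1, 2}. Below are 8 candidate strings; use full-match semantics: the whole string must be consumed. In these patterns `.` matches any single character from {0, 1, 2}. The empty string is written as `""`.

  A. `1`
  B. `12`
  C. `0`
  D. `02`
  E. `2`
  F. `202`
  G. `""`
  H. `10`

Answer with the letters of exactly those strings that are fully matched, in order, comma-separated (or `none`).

A. `1` → no match
B. `12` → match
C. `0` → no match
D. `02` → match
E. `2` → no match
F. `202` → no match
G. `""` → match
H. `10` → no match

B, D, G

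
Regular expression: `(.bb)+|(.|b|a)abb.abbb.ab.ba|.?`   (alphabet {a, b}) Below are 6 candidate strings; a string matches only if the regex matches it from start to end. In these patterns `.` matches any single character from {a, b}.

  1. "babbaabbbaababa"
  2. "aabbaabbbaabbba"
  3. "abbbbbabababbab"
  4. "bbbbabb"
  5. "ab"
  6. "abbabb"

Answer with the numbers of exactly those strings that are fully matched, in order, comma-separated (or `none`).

1 → match
2 → match
3 → no match
4 → no match
5 → no match
6 → match

1, 2, 6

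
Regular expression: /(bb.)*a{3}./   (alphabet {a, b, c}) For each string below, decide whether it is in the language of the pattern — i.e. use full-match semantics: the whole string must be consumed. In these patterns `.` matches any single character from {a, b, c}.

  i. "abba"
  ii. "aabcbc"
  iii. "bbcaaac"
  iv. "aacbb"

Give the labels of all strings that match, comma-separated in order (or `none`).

i → no match
ii → no match
iii → match
iv → no match

iii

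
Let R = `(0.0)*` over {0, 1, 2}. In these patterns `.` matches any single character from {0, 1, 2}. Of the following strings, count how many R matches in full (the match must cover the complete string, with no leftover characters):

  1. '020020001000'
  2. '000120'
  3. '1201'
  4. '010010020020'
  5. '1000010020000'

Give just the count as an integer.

1 → no match
2 → no match
3 → no match
4 → match
5 → no match
Total matched: 1

1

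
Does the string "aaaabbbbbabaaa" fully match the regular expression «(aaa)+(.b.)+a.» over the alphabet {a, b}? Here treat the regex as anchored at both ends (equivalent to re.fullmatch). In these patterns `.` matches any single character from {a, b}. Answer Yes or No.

Yes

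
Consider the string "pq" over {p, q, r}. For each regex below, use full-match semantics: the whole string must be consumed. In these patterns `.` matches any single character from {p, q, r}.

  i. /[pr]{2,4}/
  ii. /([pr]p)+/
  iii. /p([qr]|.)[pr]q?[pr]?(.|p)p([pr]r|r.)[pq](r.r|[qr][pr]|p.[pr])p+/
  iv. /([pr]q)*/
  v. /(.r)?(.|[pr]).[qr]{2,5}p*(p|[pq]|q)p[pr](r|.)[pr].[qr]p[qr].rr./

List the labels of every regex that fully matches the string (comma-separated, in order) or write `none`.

i → no match
ii → no match — must end with "p"
iii → no match — must end with "p"
iv → match
v → no match

iv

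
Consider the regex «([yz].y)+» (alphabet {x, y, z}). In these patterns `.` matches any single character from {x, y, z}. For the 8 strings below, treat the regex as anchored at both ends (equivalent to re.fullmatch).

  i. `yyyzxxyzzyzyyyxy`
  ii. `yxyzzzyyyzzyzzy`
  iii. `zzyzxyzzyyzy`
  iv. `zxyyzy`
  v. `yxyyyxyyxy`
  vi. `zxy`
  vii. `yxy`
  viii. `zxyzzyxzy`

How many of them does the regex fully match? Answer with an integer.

4

i → no match
ii → no match
iii → match
iv → match
v → no match
vi → match
vii → match
viii → no match
Total matched: 4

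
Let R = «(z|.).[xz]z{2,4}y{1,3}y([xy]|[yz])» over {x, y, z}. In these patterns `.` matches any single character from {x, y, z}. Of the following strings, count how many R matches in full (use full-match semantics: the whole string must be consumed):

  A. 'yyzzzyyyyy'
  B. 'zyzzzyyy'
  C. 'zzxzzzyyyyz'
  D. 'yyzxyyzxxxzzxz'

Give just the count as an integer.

3

A → match
B → match
C → match
D → no match
Total matched: 3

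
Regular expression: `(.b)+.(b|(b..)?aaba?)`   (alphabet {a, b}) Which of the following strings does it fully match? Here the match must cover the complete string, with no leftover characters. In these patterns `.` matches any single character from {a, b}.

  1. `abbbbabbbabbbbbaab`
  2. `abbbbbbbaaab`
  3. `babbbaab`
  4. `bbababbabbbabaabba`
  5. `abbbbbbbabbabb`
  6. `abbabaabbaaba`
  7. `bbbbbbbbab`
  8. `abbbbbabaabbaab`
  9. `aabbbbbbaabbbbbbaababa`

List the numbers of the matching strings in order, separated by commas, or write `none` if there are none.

1 → no match
2 → match
3 → no match
4 → no match
5 → no match
6 → no match
7 → match
8 → no match
9 → no match

2, 7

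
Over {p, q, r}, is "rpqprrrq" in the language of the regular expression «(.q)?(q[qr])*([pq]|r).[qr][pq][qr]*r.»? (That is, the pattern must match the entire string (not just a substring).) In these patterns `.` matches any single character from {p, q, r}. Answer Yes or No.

Yes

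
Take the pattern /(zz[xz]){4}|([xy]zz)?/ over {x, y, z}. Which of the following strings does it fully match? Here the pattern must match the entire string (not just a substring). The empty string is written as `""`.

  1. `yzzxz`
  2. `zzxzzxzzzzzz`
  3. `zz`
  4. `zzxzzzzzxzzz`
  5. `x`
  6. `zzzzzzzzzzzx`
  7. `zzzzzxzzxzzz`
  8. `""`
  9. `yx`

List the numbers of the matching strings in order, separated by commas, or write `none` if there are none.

1 → no match
2 → match
3 → no match
4 → match
5 → no match
6 → match
7 → match
8 → match
9 → no match

2, 4, 6, 7, 8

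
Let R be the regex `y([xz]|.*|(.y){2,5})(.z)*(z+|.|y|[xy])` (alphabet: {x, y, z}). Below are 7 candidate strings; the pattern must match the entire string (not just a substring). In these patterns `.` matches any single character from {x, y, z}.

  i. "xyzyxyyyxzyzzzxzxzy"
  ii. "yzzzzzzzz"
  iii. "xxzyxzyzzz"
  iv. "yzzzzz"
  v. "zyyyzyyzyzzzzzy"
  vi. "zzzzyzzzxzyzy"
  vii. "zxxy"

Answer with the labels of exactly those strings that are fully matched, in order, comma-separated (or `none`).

i → no match — must start with "y"
ii → match
iii → no match — must start with "y"
iv → match
v → no match — must start with "y"
vi → no match — must start with "y"
vii → no match — must start with "y"

ii, iv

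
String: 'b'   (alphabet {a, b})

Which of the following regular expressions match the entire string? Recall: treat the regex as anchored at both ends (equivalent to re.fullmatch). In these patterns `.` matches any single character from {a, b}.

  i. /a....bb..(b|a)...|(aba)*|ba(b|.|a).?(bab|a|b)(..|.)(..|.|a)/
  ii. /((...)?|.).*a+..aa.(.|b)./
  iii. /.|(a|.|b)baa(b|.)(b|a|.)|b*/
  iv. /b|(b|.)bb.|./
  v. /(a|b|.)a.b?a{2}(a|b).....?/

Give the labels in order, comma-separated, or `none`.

iii, iv

i → no match
ii → no match
iii → match
iv → match
v → no match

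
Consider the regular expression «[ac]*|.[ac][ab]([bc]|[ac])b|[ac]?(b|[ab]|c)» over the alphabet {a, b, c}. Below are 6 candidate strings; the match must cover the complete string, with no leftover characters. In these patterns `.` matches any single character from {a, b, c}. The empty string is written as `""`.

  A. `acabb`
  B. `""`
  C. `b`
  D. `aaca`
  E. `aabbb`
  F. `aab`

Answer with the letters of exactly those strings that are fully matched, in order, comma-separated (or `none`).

A → match
B → match
C → match
D → match
E → match
F → no match

A, B, C, D, E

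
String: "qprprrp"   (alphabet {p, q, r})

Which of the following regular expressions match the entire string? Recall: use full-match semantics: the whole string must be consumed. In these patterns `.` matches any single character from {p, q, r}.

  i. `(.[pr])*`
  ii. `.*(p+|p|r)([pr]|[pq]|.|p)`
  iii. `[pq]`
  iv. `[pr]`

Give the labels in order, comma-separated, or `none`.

i → no match
ii → match
iii → no match
iv → no match

ii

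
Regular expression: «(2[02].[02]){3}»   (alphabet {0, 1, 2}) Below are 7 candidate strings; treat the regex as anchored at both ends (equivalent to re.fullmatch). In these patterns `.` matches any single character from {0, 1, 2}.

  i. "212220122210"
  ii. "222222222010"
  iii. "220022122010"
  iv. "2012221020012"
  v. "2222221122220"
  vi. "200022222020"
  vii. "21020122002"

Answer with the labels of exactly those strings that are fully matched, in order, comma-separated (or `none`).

i. "212220122210" → no match
ii. "222222222010" → match
iii. "220022122010" → match
iv → no match
v → no match
vi. "200022222020" → match
vii. "21020122002" → no match

ii, iii, vi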